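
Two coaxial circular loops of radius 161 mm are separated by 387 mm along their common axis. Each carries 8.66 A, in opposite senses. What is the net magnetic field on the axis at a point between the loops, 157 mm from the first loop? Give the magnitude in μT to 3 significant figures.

B ≈ 6.03 μT

Each loop contributes B = μ₀IR²/[2(R²+z²)^(3/2)] on the axis, with z measured from that loop.
Loop 1 (z = 0.157 m): B₁ = 1.24×10⁻⁵ T. Loop 2 (z = 0.23 m): B₂ = 6.37×10⁻⁶ T.
The fields oppose: B = |B₁ − B₂| = 6.03×10⁻⁶ T.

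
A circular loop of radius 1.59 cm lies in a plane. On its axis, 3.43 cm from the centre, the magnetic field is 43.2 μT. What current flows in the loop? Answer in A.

I ≈ 14.7 A

On the axis of a loop, B = μ₀IR²/[2(R²+z²)^(3/2)], so I = 2B(R²+z²)^(3/2)/(μ₀R²).
R² + z² = 0.0002528 + 0.001176 = 0.001429 m²; raised to 3/2 gives 5.40×10⁻⁵ m³.
I = 2 × 4.32×10⁻⁵ × 5.40×10⁻⁵ / (1.26×10⁻⁶ × 0.0002528) = 14.7 A.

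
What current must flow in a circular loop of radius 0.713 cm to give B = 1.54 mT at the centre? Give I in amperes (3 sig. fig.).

I ≈ 17.5 A

At the centre of a circular loop B = μ₀I/(2R), so I = 2RB/μ₀.
With R = 0.00713 m, I = 2 × 0.00713 × 1.54×10⁻³ / (4π×10⁻⁷) = 17.5 A.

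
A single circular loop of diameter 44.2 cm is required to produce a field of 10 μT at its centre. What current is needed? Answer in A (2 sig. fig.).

At the centre of a circular loop B = μ₀I/(2R), so I = 2RB/μ₀.
With R = 0.221 m, I = 2 × 0.221 × 1.00×10⁻⁵ / (4π×10⁻⁷) = 3.52 A.

I ≈ 3.5 A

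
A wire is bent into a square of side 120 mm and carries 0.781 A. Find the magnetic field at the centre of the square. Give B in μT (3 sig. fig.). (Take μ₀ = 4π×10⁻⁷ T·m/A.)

Each side is a finite straight segment at perpendicular distance d = a/(2 tan(π/4)) = 0.06 m from the centre, with end-angles ±π/4.
One side contributes B₁ = (μ₀I/4πd)·2 sin(π/4) = 1.84×10⁻⁶ T.
All 4 sides add in the same direction: B = 4 × 1.84×10⁻⁶ = 7.36×10⁻⁶ T.

B ≈ 7.36 μT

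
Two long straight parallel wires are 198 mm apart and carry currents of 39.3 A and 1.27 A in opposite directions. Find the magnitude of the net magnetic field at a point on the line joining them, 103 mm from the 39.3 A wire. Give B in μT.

Each long wire gives B = μ₀I/(2πd). Distances are d₁ = 0.103 m and d₂ = 0.095 m.
B₁ = 7.63×10⁻⁵ T, B₂ = 2.67×10⁻⁶ T.
Between antiparallel currents both contributions point the same way, so they add. B = B₁ + B₂ = 7.63×10⁻⁵ + 2.67×10⁻⁶ = 7.90×10⁻⁵ T.

B ≈ 79.0 μT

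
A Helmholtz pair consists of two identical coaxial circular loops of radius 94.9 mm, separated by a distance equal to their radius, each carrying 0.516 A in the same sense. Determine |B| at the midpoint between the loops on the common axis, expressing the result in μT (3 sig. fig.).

B ≈ 4.89 μT

Each loop contributes B = μ₀IR²/[2(R²+z²)^(3/2)] on the axis, with z measured from that loop.
Loop 1 (z = 0.04745 m): B₁ = 2.44×10⁻⁶ T. Loop 2 (z = 0.04745 m): B₂ = 2.44×10⁻⁶ T.
The fields add: B = B₁ + B₂ = 4.89×10⁻⁶ T.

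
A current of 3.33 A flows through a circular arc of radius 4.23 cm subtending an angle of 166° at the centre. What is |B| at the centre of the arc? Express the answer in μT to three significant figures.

B ≈ 22.8 μT

The Biot–Savart field of a circular arc at its centre is B = μ₀Iφ/(4πR), with φ = 2.897 rad.
B = (4π×10⁻⁷ × 3.33 × 2.897) / (4π × 0.0423) = 2.28×10⁻⁵ T.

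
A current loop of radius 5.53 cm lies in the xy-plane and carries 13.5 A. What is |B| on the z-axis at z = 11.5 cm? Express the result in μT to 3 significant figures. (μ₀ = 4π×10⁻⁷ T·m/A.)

B ≈ 12.5 μT

On the axis of a circular loop, B = μ₀IR² / [2(R²+z²)^(3/2)].
R² + z² = (0.0553)² + (0.115)² = 0.01628 m², and (R²+z²)^(3/2) = 2.08×10⁻³ m³.
B = (4π×10⁻⁷ × 13.5 × 0.003058) / (2 × 2.08×10⁻³) = 1.25×10⁻⁵ T.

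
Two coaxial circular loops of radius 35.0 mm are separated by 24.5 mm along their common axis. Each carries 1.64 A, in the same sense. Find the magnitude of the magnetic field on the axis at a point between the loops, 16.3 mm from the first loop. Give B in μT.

Each loop contributes B = μ₀IR²/[2(R²+z²)^(3/2)] on the axis, with z measured from that loop.
Loop 1 (z = 0.0163 m): B₁ = 2.19×10⁻⁵ T. Loop 2 (z = 0.0082 m): B₂ = 2.72×10⁻⁵ T.
The fields add: B = B₁ + B₂ = 4.91×10⁻⁵ T.

B ≈ 49.1 μT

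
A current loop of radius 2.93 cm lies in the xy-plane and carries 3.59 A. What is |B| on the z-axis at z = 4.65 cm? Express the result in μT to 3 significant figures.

On the axis of a circular loop, B = μ₀IR² / [2(R²+z²)^(3/2)].
R² + z² = (0.0293)² + (0.0465)² = 0.003021 m², and (R²+z²)^(3/2) = 1.66×10⁻⁴ m³.
B = (4π×10⁻⁷ × 3.59 × 0.0008585) / (2 × 1.66×10⁻⁴) = 1.17×10⁻⁵ T.

B ≈ 11.7 μT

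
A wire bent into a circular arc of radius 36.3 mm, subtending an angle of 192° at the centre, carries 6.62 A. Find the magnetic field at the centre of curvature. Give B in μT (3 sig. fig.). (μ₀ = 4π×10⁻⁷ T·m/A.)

The Biot–Savart field of a circular arc at its centre is B = μ₀Iφ/(4πR), with φ = 3.351 rad.
B = (4π×10⁻⁷ × 6.62 × 3.351) / (4π × 0.0363) = 6.11×10⁻⁵ T.

B ≈ 61.1 μT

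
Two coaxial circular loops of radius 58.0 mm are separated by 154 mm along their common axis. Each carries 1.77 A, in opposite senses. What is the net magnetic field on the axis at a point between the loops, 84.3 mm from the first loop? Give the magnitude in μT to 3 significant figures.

B ≈ 1.53 μT

Each loop contributes B = μ₀IR²/[2(R²+z²)^(3/2)] on the axis, with z measured from that loop.
Loop 1 (z = 0.0843 m): B₁ = 3.49×10⁻⁶ T. Loop 2 (z = 0.0697 m): B₂ = 5.02×10⁻⁶ T.
The fields oppose: B = |B₁ − B₂| = 1.53×10⁻⁶ T.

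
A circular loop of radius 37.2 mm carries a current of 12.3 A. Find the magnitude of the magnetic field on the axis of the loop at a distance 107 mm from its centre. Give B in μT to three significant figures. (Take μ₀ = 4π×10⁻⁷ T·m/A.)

On the axis of a circular loop, B = μ₀IR² / [2(R²+z²)^(3/2)].
R² + z² = (0.0372)² + (0.107)² = 0.01283 m², and (R²+z²)^(3/2) = 1.45×10⁻³ m³.
B = (4π×10⁻⁷ × 12.3 × 0.001384) / (2 × 1.45×10⁻³) = 7.36×10⁻⁶ T.

B ≈ 7.36 μT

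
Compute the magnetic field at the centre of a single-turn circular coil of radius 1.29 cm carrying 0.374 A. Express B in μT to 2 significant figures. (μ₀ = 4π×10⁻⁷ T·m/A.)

B ≈ 18 μT

At the centre of a circular loop the Biot–Savart law gives B = μ₀I/(2R).
B = (4π×10⁻⁷ × 0.374) / (2 × 0.0129) = 1.82×10⁻⁵ T.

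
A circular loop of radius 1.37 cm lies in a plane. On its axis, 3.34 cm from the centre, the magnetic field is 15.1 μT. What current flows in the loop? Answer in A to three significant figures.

I ≈ 6.02 A

On the axis of a loop, B = μ₀IR²/[2(R²+z²)^(3/2)], so I = 2B(R²+z²)^(3/2)/(μ₀R²).
R² + z² = 0.0001877 + 0.001116 = 0.001303 m²; raised to 3/2 gives 4.70×10⁻⁵ m³.
I = 2 × 1.51×10⁻⁵ × 4.70×10⁻⁵ / (1.26×10⁻⁶ × 0.0001877) = 6.02 A.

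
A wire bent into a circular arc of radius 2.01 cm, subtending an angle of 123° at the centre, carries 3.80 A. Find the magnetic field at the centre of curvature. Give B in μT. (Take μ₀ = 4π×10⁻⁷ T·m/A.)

The Biot–Savart field of a circular arc at its centre is B = μ₀Iφ/(4πR), with φ = 2.147 rad.
B = (4π×10⁻⁷ × 3.80 × 2.147) / (4π × 0.0201) = 4.06×10⁻⁵ T.

B ≈ 40.6 μT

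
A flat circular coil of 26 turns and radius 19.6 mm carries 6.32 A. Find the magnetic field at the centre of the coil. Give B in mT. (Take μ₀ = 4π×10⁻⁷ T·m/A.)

For an N-turn flat coil, B = Nμ₀I/(2R) with R = 0.0196 m.
B = 26 × 2.03×10⁻⁴ T = 5.27×10⁻³ T.

B ≈ 5.27 mT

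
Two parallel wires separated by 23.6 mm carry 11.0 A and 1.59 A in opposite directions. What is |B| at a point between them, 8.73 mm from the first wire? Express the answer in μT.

B ≈ 273 μT

Each long wire gives B = μ₀I/(2πd). Distances are d₁ = 0.00873 m and d₂ = 0.01487 m.
B₁ = 2.52×10⁻⁴ T, B₂ = 2.14×10⁻⁵ T.
Between antiparallel currents both contributions point the same way, so they add. B = B₁ + B₂ = 2.52×10⁻⁴ + 2.14×10⁻⁵ = 2.73×10⁻⁴ T.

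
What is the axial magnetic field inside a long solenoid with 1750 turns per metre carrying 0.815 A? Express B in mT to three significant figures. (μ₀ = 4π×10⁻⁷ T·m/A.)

Inside a long solenoid, B = μ₀nI with n = 1750 turns/m.
B = 4π×10⁻⁷ × 1750 × 0.815 = 1.79×10⁻³ T.

B ≈ 1.79 mT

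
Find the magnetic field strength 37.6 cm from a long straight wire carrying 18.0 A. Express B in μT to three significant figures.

B ≈ 9.57 μT

For an infinitely long straight wire, B = μ₀I/(2πd).
B = (4π×10⁻⁷ × 18.0) / (2π × 0.376) = 9.57×10⁻⁶ T.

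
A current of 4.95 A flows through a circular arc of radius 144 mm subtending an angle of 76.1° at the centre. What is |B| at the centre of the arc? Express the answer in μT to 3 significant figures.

B ≈ 4.57 μT

The Biot–Savart field of a circular arc at its centre is B = μ₀Iφ/(4πR), with φ = 1.328 rad.
B = (4π×10⁻⁷ × 4.95 × 1.328) / (4π × 0.144) = 4.57×10⁻⁶ T.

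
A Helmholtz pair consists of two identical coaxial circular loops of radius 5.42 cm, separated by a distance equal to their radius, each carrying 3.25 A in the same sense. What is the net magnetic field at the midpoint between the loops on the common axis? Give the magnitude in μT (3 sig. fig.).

Each loop contributes B = μ₀IR²/[2(R²+z²)^(3/2)] on the axis, with z measured from that loop.
Loop 1 (z = 0.0271 m): B₁ = 2.70×10⁻⁵ T. Loop 2 (z = 0.0271 m): B₂ = 2.70×10⁻⁵ T.
The fields add: B = B₁ + B₂ = 5.39×10⁻⁵ T.

B ≈ 53.9 μT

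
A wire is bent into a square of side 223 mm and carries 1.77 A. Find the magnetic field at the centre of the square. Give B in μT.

Each side is a finite straight segment at perpendicular distance d = a/(2 tan(π/4)) = 0.1115 m from the centre, with end-angles ±π/4.
One side contributes B₁ = (μ₀I/4πd)·2 sin(π/4) = 2.24×10⁻⁶ T.
All 4 sides add in the same direction: B = 4 × 2.24×10⁻⁶ = 8.98×10⁻⁶ T.

B ≈ 8.98 μT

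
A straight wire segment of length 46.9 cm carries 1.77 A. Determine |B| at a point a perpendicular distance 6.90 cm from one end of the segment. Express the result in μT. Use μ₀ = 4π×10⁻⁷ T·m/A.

For a finite straight segment, B = (μ₀I/4πd)(sinθ₁ + sinθ₂), where θ₁, θ₂ are the angles from the perpendicular to each end.
The perpendicular foot is at one end, so the two end-offsets along the wire are 0 and L = 0.469 m.
sinθ₁ = 0/√(0²+0.069²) = 0.0000; sinθ₂ = 0.469/√(0.469²+0.069²) = 0.9894.
B = (4π×10⁻⁷ × 1.77) / (4π × 0.069) × (0.0000 + 0.9894) = 2.54×10⁻⁶ T.

B ≈ 2.54 μT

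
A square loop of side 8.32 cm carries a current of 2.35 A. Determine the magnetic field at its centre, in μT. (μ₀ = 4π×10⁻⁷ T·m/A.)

Each side is a finite straight segment at perpendicular distance d = a/(2 tan(π/4)) = 0.0416 m from the centre, with end-angles ±π/4.
One side contributes B₁ = (μ₀I/4πd)·2 sin(π/4) = 7.99×10⁻⁶ T.
All 4 sides add in the same direction: B = 4 × 7.99×10⁻⁶ = 3.20×10⁻⁵ T.

B ≈ 32.0 μT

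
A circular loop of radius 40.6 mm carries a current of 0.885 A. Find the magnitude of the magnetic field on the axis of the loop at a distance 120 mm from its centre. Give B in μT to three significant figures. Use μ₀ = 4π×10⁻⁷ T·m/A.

B ≈ 0.451 μT

On the axis of a circular loop, B = μ₀IR² / [2(R²+z²)^(3/2)].
R² + z² = (0.0406)² + (0.12)² = 0.01605 m², and (R²+z²)^(3/2) = 2.03×10⁻³ m³.
B = (4π×10⁻⁷ × 0.885 × 0.001648) / (2 × 2.03×10⁻³) = 4.51×10⁻⁷ T.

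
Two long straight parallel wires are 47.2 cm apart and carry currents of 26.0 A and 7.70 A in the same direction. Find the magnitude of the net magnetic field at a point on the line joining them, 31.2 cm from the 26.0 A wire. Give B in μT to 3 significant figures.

Each long wire gives B = μ₀I/(2πd). Distances are d₁ = 0.312 m and d₂ = 0.16 m.
B₁ = 1.67×10⁻⁵ T, B₂ = 9.63×10⁻⁶ T.
Between parallel currents the two contributions point in opposite directions, so they subtract. B = |B₁ − B₂| = |1.67×10⁻⁵ − 9.63×10⁻⁶| = 7.04×10⁻⁶ T.

B ≈ 7.04 μT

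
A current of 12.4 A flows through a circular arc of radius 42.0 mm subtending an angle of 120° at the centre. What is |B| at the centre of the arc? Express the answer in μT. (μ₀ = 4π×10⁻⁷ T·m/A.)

B ≈ 61.8 μT

The Biot–Savart field of a circular arc at its centre is B = μ₀Iφ/(4πR), with φ = 2.094 rad.
B = (4π×10⁻⁷ × 12.4 × 2.094) / (4π × 0.042) = 6.18×10⁻⁵ T.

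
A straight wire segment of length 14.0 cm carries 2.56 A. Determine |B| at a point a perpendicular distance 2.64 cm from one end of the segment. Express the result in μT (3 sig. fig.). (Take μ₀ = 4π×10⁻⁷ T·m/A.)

For a finite straight segment, B = (μ₀I/4πd)(sinθ₁ + sinθ₂), where θ₁, θ₂ are the angles from the perpendicular to each end.
The perpendicular foot is at one end, so the two end-offsets along the wire are 0 and L = 0.14 m.
sinθ₁ = 0/√(0²+0.0264²) = 0.0000; sinθ₂ = 0.14/√(0.14²+0.0264²) = 0.9827.
B = (4π×10⁻⁷ × 2.56) / (4π × 0.0264) × (0.0000 + 0.9827) = 9.53×10⁻⁶ T.

B ≈ 9.53 μT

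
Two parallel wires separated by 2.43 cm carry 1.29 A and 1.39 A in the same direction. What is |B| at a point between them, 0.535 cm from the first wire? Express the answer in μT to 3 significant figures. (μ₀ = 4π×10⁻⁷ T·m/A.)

Each long wire gives B = μ₀I/(2πd). Distances are d₁ = 0.00535 m and d₂ = 0.01895 m.
B₁ = 4.82×10⁻⁵ T, B₂ = 1.47×10⁻⁵ T.
Between parallel currents the two contributions point in opposite directions, so they subtract. B = |B₁ − B₂| = |4.82×10⁻⁵ − 1.47×10⁻⁵| = 3.36×10⁻⁵ T.

B ≈ 33.6 μT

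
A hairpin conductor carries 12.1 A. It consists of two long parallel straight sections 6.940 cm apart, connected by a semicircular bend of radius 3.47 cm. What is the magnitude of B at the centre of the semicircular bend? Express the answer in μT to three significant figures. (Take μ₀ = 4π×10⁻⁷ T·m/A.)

The semicircular arc contributes B_arc = μ₀I·π/(4πR) = μ₀I/(4R) = 1.10×10⁻⁴ T.
Each semi-infinite lead is at perpendicular distance R = 0.0347 m from the centre, with the perpendicular foot at its near end, so it contributes μ₀I/(4πR); both point the same way, together 6.97×10⁻⁵ T.
Arc and leads all point the same direction: B = 1.10×10⁻⁴ + 6.97×10⁻⁵ = 1.79×10⁻⁴ T.

B ≈ 179 μT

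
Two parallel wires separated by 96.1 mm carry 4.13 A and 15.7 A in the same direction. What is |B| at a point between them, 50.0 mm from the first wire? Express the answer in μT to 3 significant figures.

B ≈ 51.6 μT

Each long wire gives B = μ₀I/(2πd). Distances are d₁ = 0.05 m and d₂ = 0.0461 m.
B₁ = 1.65×10⁻⁵ T, B₂ = 6.81×10⁻⁵ T.
Between parallel currents the two contributions point in opposite directions, so they subtract. B = |B₁ − B₂| = |1.65×10⁻⁵ − 6.81×10⁻⁵| = 5.16×10⁻⁵ T.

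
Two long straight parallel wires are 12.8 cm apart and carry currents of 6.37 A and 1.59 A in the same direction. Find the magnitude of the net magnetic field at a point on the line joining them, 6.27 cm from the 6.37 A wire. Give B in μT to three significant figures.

Each long wire gives B = μ₀I/(2πd). Distances are d₁ = 0.0627 m and d₂ = 0.0653 m.
B₁ = 2.03×10⁻⁵ T, B₂ = 4.87×10⁻⁶ T.
Between parallel currents the two contributions point in opposite directions, so they subtract. B = |B₁ − B₂| = |2.03×10⁻⁵ − 4.87×10⁻⁶| = 1.54×10⁻⁵ T.

B ≈ 15.4 μT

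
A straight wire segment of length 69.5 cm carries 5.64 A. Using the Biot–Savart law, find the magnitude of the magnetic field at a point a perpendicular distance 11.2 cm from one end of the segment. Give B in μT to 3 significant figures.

For a finite straight segment, B = (μ₀I/4πd)(sinθ₁ + sinθ₂), where θ₁, θ₂ are the angles from the perpendicular to each end.
The perpendicular foot is at one end, so the two end-offsets along the wire are 0 and L = 0.695 m.
sinθ₁ = 0/√(0²+0.112²) = 0.0000; sinθ₂ = 0.695/√(0.695²+0.112²) = 0.9873.
B = (4π×10⁻⁷ × 5.64) / (4π × 0.112) × (0.0000 + 0.9873) = 4.97×10⁻⁶ T.

B ≈ 4.97 μT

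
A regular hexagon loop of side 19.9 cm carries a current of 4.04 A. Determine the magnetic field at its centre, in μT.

B ≈ 14.1 μT

Each side is a finite straight segment at perpendicular distance d = a/(2 tan(π/6)) = 0.1723 m from the centre, with end-angles ±π/6.
One side contributes B₁ = (μ₀I/4πd)·2 sin(π/6) = 2.34×10⁻⁶ T.
All 6 sides add in the same direction: B = 6 × 2.34×10⁻⁶ = 1.41×10⁻⁵ T.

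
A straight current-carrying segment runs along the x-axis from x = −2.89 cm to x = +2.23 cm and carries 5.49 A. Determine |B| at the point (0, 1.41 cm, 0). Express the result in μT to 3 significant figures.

B ≈ 67.9 μT

For a finite straight segment, B = (μ₀I/4πd)(sinθ₁ + sinθ₂), where θ₁, θ₂ are the angles from the perpendicular to each end.
The perpendicular distance is d = 0.0141 m; the end-offsets along the wire are a = 0.0289 m and b = 0.0223 m.
sinθ₁ = 0.0289/√(0.0289²+0.0141²) = 0.8987; sinθ₂ = 0.0223/√(0.0223²+0.0141²) = 0.8452.
B = (4π×10⁻⁷ × 5.49) / (4π × 0.0141) × (0.8987 + 0.8452) = 6.79×10⁻⁵ T.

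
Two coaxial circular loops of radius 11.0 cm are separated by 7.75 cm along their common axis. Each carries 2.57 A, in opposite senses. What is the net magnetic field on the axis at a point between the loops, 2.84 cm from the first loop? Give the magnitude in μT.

B ≈ 2.15 μT

Each loop contributes B = μ₀IR²/[2(R²+z²)^(3/2)] on the axis, with z measured from that loop.
Loop 1 (z = 0.0284 m): B₁ = 1.33×10⁻⁵ T. Loop 2 (z = 0.0491 m): B₂ = 1.12×10⁻⁵ T.
The fields oppose: B = |B₁ − B₂| = 2.15×10⁻⁶ T.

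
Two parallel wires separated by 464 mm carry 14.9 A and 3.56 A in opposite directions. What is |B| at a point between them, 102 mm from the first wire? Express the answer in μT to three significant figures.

B ≈ 31.2 μT

Each long wire gives B = μ₀I/(2πd). Distances are d₁ = 0.102 m and d₂ = 0.362 m.
B₁ = 2.92×10⁻⁵ T, B₂ = 1.97×10⁻⁶ T.
Between antiparallel currents both contributions point the same way, so they add. B = B₁ + B₂ = 2.92×10⁻⁵ + 1.97×10⁻⁶ = 3.12×10⁻⁵ T.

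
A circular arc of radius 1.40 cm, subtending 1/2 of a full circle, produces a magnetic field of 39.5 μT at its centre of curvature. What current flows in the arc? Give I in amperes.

I ≈ 1.76 A

For a circular arc, B = μ₀Iφ/(4πR) with φ in radians; here φ = 3.142 rad.
So I = 4πRB/(μ₀φ) = 4π × 0.014 × 3.95×10⁻⁵ / (4π×10⁻⁷ × 3.142) = 1.76 A.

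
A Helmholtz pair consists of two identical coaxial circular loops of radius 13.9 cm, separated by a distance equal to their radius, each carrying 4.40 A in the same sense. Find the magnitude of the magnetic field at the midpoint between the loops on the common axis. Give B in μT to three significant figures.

B ≈ 28.5 μT

Each loop contributes B = μ₀IR²/[2(R²+z²)^(3/2)] on the axis, with z measured from that loop.
Loop 1 (z = 0.0695 m): B₁ = 1.42×10⁻⁵ T. Loop 2 (z = 0.0695 m): B₂ = 1.42×10⁻⁵ T.
The fields add: B = B₁ + B₂ = 2.85×10⁻⁵ T.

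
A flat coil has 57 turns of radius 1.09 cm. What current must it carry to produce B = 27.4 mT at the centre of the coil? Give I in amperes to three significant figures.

For an N-turn coil, B = Nμ₀I/(2R) with R = 0.0109 m, so I = 2RB/(Nμ₀) = 2 × 0.0109 × 2.74×10⁻² / (57 × 4π×10⁻⁷) = 8.34 A.

I ≈ 8.34 A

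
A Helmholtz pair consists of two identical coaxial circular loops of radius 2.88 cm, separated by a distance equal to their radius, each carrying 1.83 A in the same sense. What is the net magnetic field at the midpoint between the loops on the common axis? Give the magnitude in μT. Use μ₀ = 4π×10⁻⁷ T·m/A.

Each loop contributes B = μ₀IR²/[2(R²+z²)^(3/2)] on the axis, with z measured from that loop.
Loop 1 (z = 0.0144 m): B₁ = 2.86×10⁻⁵ T. Loop 2 (z = 0.0144 m): B₂ = 2.86×10⁻⁵ T.
The fields add: B = B₁ + B₂ = 5.71×10⁻⁵ T.

B ≈ 57.1 μT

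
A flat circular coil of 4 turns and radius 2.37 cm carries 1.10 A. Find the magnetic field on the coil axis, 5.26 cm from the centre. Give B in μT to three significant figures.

B ≈ 8.09 μT

For an N-turn flat coil, B = Nμ₀IR²/[2(R²+z²)^(3/2)] with R = 0.0237 m, z = 0.0526 m.
B = 4 × 2.02×10⁻⁶ T = 8.09×10⁻⁶ T.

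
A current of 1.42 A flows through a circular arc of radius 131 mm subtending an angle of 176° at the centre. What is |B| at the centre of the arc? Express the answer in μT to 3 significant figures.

B ≈ 3.33 μT

The Biot–Savart field of a circular arc at its centre is B = μ₀Iφ/(4πR), with φ = 3.072 rad.
B = (4π×10⁻⁷ × 1.42 × 3.072) / (4π × 0.131) = 3.33×10⁻⁶ T.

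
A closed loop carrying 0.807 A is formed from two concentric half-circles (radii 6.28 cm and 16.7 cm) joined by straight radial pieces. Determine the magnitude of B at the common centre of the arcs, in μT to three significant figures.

B ≈ 2.52 μT

The radial connectors point toward the centre, so dl × r̂ = 0 and they contribute nothing.
Each semicircle gives μ₀I/(4R): inner arc 4.04×10⁻⁶ T, outer arc 1.52×10⁻⁶ T.
The two arcs carry current in opposite angular senses, so their fields oppose: B = |4.04×10⁻⁶ − 1.52×10⁻⁶| = 2.52×10⁻⁶ T.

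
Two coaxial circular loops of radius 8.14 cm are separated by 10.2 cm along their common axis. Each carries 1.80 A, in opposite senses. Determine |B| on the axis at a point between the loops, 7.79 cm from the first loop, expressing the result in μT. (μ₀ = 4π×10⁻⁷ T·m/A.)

Each loop contributes B = μ₀IR²/[2(R²+z²)^(3/2)] on the axis, with z measured from that loop.
Loop 1 (z = 0.0779 m): B₁ = 5.24×10⁻⁶ T. Loop 2 (z = 0.0241 m): B₂ = 1.22×10⁻⁵ T.
The fields oppose: B = |B₁ − B₂| = 7.01×10⁻⁶ T.

B ≈ 7.01 μT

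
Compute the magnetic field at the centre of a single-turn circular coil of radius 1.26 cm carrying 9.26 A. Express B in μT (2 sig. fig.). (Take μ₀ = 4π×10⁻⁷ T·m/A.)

At the centre of a circular loop the Biot–Savart law gives B = μ₀I/(2R).
B = (4π×10⁻⁷ × 9.26) / (2 × 0.0126) = 4.62×10⁻⁴ T.

B ≈ 460 μT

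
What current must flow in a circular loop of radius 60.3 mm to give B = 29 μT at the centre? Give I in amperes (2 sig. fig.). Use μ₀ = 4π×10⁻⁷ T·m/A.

At the centre of a circular loop B = μ₀I/(2R), so I = 2RB/μ₀.
With R = 0.0603 m, I = 2 × 0.0603 × 2.90×10⁻⁵ / (4π×10⁻⁷) = 2.78 A.

I ≈ 2.8 A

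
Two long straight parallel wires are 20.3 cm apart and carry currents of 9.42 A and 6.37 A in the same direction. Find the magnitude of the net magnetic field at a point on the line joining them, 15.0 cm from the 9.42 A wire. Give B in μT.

Each long wire gives B = μ₀I/(2πd). Distances are d₁ = 0.15 m and d₂ = 0.053 m.
B₁ = 1.26×10⁻⁵ T, B₂ = 2.40×10⁻⁵ T.
Between parallel currents the two contributions point in opposite directions, so they subtract. B = |B₁ − B₂| = |1.26×10⁻⁵ − 2.40×10⁻⁵| = 1.15×10⁻⁵ T.

B ≈ 11.5 μT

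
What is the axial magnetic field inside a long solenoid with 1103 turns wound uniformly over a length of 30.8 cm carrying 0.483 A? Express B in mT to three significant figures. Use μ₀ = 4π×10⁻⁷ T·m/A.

B ≈ 2.17 mT

Inside a long solenoid, B = μ₀nI with n = 3581 turns/m.
B = 4π×10⁻⁷ × 3581 × 0.483 = 2.17×10⁻³ T.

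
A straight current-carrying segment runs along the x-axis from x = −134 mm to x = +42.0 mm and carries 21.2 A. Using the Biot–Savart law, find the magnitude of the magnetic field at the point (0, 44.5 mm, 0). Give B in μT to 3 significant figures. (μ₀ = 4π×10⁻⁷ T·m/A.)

B ≈ 77.9 μT

For a finite straight segment, B = (μ₀I/4πd)(sinθ₁ + sinθ₂), where θ₁, θ₂ are the angles from the perpendicular to each end.
The perpendicular distance is d = 0.0445 m; the end-offsets along the wire are a = 0.134 m and b = 0.042 m.
sinθ₁ = 0.134/√(0.134²+0.0445²) = 0.9490; sinθ₂ = 0.042/√(0.042²+0.0445²) = 0.6864.
B = (4π×10⁻⁷ × 21.2) / (4π × 0.0445) × (0.9490 + 0.6864) = 7.79×10⁻⁵ T.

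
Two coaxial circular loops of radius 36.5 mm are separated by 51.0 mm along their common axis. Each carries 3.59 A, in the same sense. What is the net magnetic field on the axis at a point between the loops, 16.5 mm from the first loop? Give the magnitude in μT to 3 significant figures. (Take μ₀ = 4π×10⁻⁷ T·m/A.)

Each loop contributes B = μ₀IR²/[2(R²+z²)^(3/2)] on the axis, with z measured from that loop.
Loop 1 (z = 0.0165 m): B₁ = 4.68×10⁻⁵ T. Loop 2 (z = 0.0345 m): B₂ = 2.37×10⁻⁵ T.
The fields add: B = B₁ + B₂ = 7.05×10⁻⁵ T.

B ≈ 70.5 μT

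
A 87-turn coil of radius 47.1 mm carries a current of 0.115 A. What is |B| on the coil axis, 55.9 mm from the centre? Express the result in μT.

For an N-turn flat coil, B = Nμ₀IR²/[2(R²+z²)^(3/2)] with R = 0.0471 m, z = 0.0559 m.
B = 87 × 4.10×10⁻⁷ T = 3.57×10⁻⁵ T.

B ≈ 35.7 μT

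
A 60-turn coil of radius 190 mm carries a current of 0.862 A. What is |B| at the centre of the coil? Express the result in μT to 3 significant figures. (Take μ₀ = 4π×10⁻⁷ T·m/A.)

B ≈ 171 μT

For an N-turn flat coil, B = Nμ₀I/(2R) with R = 0.19 m.
B = 60 × 2.85×10⁻⁶ T = 1.71×10⁻⁴ T.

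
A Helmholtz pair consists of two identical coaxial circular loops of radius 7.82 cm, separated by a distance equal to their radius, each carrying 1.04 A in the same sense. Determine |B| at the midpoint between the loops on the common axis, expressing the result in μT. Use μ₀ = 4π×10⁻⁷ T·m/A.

Each loop contributes B = μ₀IR²/[2(R²+z²)^(3/2)] on the axis, with z measured from that loop.
Loop 1 (z = 0.0391 m): B₁ = 5.98×10⁻⁶ T. Loop 2 (z = 0.0391 m): B₂ = 5.98×10⁻⁶ T.
The fields add: B = B₁ + B₂ = 1.20×10⁻⁵ T.

B ≈ 12.0 μT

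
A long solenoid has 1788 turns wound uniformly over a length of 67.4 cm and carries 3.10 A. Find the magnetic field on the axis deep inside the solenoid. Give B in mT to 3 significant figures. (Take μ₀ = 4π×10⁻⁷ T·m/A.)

Inside a long solenoid, B = μ₀nI with n = 2653 turns/m.
B = 4π×10⁻⁷ × 2653 × 3.10 = 1.03×10⁻² T.

B ≈ 10.3 mT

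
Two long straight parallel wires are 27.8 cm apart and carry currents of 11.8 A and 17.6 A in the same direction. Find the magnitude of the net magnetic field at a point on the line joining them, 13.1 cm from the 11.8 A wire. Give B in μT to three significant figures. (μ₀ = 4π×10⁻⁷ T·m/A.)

Each long wire gives B = μ₀I/(2πd). Distances are d₁ = 0.131 m and d₂ = 0.147 m.
B₁ = 1.80×10⁻⁵ T, B₂ = 2.39×10⁻⁵ T.
Between parallel currents the two contributions point in opposite directions, so they subtract. B = |B₁ − B₂| = |1.80×10⁻⁵ − 2.39×10⁻⁵| = 5.93×10⁻⁶ T.

B ≈ 5.93 μT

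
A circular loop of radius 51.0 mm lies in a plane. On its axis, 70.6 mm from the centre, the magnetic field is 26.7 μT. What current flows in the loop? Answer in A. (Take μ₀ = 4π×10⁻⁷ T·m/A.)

On the axis of a loop, B = μ₀IR²/[2(R²+z²)^(3/2)], so I = 2B(R²+z²)^(3/2)/(μ₀R²).
R² + z² = 0.002601 + 0.004984 = 0.007585 m²; raised to 3/2 gives 6.61×10⁻⁴ m³.
I = 2 × 2.67×10⁻⁵ × 6.61×10⁻⁴ / (1.26×10⁻⁶ × 0.002601) = 10.8 A.

I ≈ 10.8 A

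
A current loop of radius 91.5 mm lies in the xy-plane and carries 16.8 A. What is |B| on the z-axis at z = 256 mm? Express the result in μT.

On the axis of a circular loop, B = μ₀IR² / [2(R²+z²)^(3/2)].
R² + z² = (0.0915)² + (0.256)² = 0.07391 m², and (R²+z²)^(3/2) = 2.01×10⁻² m³.
B = (4π×10⁻⁷ × 16.8 × 0.008372) / (2 × 2.01×10⁻²) = 4.40×10⁻⁶ T.

B ≈ 4.40 μT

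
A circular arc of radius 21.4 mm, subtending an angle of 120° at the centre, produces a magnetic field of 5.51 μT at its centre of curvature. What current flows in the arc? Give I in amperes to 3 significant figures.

For a circular arc, B = μ₀Iφ/(4πR) with φ in radians; here φ = 2.094 rad.
So I = 4πRB/(μ₀φ) = 4π × 0.0214 × 5.51×10⁻⁶ / (4π×10⁻⁷ × 2.094) = 0.563 A.

I ≈ 0.563 A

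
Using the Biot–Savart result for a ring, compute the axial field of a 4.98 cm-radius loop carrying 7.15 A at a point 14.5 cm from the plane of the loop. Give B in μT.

On the axis of a circular loop, B = μ₀IR² / [2(R²+z²)^(3/2)].
R² + z² = (0.0498)² + (0.145)² = 0.02351 m², and (R²+z²)^(3/2) = 3.60×10⁻³ m³.
B = (4π×10⁻⁷ × 7.15 × 0.00248) / (2 × 3.60×10⁻³) = 3.09×10⁻⁶ T.

B ≈ 3.09 μT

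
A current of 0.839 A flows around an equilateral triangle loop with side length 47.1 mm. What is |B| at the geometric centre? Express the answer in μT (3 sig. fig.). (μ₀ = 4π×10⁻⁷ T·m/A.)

Each side is a finite straight segment at perpendicular distance d = a/(2 tan(π/3)) = 0.0136 m from the centre, with end-angles ±π/3.
One side contributes B₁ = (μ₀I/4πd)·2 sin(π/3) = 1.07×10⁻⁵ T.
All 3 sides add in the same direction: B = 3 × 1.07×10⁻⁵ = 3.21×10⁻⁵ T.

B ≈ 32.1 μT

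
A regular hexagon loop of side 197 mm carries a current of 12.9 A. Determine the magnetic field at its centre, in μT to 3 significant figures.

Each side is a finite straight segment at perpendicular distance d = a/(2 tan(π/6)) = 0.1706 m from the centre, with end-angles ±π/6.
One side contributes B₁ = (μ₀I/4πd)·2 sin(π/6) = 7.56×10⁻⁶ T.
All 6 sides add in the same direction: B = 6 × 7.56×10⁻⁶ = 4.54×10⁻⁵ T.

B ≈ 45.4 μT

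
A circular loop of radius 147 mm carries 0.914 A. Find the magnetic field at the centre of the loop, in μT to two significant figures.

At the centre of a circular loop the Biot–Savart law gives B = μ₀I/(2R).
B = (4π×10⁻⁷ × 0.914) / (2 × 0.147) = 3.91×10⁻⁶ T.

B ≈ 3.9 μT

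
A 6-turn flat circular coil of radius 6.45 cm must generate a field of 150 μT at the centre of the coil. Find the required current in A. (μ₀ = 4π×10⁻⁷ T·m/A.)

I ≈ 2.57 A

For an N-turn coil, B = Nμ₀I/(2R) with R = 0.0645 m, so I = 2RB/(Nμ₀) = 2 × 0.0645 × 1.50×10⁻⁴ / (6 × 4π×10⁻⁷) = 2.57 A.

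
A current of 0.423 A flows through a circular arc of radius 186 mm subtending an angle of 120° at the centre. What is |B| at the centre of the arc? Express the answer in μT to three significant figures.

B ≈ 0.476 μT

The Biot–Savart field of a circular arc at its centre is B = μ₀Iφ/(4πR), with φ = 2.094 rad.
B = (4π×10⁻⁷ × 0.423 × 2.094) / (4π × 0.186) = 4.76×10⁻⁷ T.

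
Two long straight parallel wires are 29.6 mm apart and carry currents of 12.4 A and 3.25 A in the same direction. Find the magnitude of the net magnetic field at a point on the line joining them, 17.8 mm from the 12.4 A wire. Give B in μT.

B ≈ 84.2 μT

Each long wire gives B = μ₀I/(2πd). Distances are d₁ = 0.0178 m and d₂ = 0.0118 m.
B₁ = 1.39×10⁻⁴ T, B₂ = 5.51×10⁻⁵ T.
Between parallel currents the two contributions point in opposite directions, so they subtract. B = |B₁ − B₂| = |1.39×10⁻⁴ − 5.51×10⁻⁵| = 8.42×10⁻⁵ T.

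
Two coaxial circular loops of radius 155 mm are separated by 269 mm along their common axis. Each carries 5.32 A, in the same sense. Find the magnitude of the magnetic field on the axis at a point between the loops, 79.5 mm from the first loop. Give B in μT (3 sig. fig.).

B ≈ 20.7 μT

Each loop contributes B = μ₀IR²/[2(R²+z²)^(3/2)] on the axis, with z measured from that loop.
Loop 1 (z = 0.0795 m): B₁ = 1.52×10⁻⁵ T. Loop 2 (z = 0.1895 m): B₂ = 5.47×10⁻⁶ T.
The fields add: B = B₁ + B₂ = 2.07×10⁻⁵ T.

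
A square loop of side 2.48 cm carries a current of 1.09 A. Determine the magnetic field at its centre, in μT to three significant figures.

B ≈ 49.7 μT

Each side is a finite straight segment at perpendicular distance d = a/(2 tan(π/4)) = 0.0124 m from the centre, with end-angles ±π/4.
One side contributes B₁ = (μ₀I/4πd)·2 sin(π/4) = 1.24×10⁻⁵ T.
All 4 sides add in the same direction: B = 4 × 1.24×10⁻⁵ = 4.97×10⁻⁵ T.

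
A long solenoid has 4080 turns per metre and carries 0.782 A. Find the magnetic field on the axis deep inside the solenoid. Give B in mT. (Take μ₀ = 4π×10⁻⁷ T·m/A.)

B ≈ 4.01 mT

Inside a long solenoid, B = μ₀nI with n = 4080 turns/m.
B = 4π×10⁻⁷ × 4080 × 0.782 = 4.01×10⁻³ T.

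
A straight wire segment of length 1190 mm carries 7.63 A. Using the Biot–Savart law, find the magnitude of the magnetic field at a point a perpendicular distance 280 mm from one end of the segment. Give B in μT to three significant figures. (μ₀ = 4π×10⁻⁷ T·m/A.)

B ≈ 2.65 μT

For a finite straight segment, B = (μ₀I/4πd)(sinθ₁ + sinθ₂), where θ₁, θ₂ are the angles from the perpendicular to each end.
The perpendicular foot is at one end, so the two end-offsets along the wire are 0 and L = 1.19 m.
sinθ₁ = 0/√(0²+0.28²) = 0.0000; sinθ₂ = 1.19/√(1.19²+0.28²) = 0.9734.
B = (4π×10⁻⁷ × 7.63) / (4π × 0.28) × (0.0000 + 0.9734) = 2.65×10⁻⁶ T.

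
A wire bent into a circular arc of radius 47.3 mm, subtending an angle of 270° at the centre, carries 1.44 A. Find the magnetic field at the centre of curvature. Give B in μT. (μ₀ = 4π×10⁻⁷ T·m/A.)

B ≈ 14.3 μT

The Biot–Savart field of a circular arc at its centre is B = μ₀Iφ/(4πR), with φ = 4.712 rad.
B = (4π×10⁻⁷ × 1.44 × 4.712) / (4π × 0.0473) = 1.43×10⁻⁵ T.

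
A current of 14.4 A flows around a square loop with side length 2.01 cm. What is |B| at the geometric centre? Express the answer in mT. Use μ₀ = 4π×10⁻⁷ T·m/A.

Each side is a finite straight segment at perpendicular distance d = a/(2 tan(π/4)) = 0.01005 m from the centre, with end-angles ±π/4.
One side contributes B₁ = (μ₀I/4πd)·2 sin(π/4) = 2.03×10⁻⁴ T.
All 4 sides add in the same direction: B = 4 × 2.03×10⁻⁴ = 8.11×10⁻⁴ T.

B ≈ 0.811 mT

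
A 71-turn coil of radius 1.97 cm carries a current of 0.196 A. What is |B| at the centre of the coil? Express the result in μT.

For an N-turn flat coil, B = Nμ₀I/(2R) with R = 0.0197 m.
B = 71 × 6.25×10⁻⁶ T = 4.44×10⁻⁴ T.

B ≈ 444 μT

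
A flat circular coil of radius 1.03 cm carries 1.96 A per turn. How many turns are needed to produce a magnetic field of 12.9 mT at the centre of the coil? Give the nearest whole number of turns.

For an N-turn coil, B = Nμ₀I/(2R). A single turn gives B₁ = 1.20×10⁻⁴ T with R = 0.0103 m.
N = B/B₁ = 1.29×10⁻² / 1.20×10⁻⁴ = 107.89.

N = 108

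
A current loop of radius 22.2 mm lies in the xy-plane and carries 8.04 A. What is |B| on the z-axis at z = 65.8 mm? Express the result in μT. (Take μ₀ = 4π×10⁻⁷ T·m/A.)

B ≈ 7.43 μT

On the axis of a circular loop, B = μ₀IR² / [2(R²+z²)^(3/2)].
R² + z² = (0.0222)² + (0.0658)² = 0.004822 m², and (R²+z²)^(3/2) = 3.35×10⁻⁴ m³.
B = (4π×10⁻⁷ × 8.04 × 0.0004928) / (2 × 3.35×10⁻⁴) = 7.43×10⁻⁶ T.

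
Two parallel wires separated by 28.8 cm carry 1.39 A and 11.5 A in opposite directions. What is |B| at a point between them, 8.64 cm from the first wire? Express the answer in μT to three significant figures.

B ≈ 14.6 μT

Each long wire gives B = μ₀I/(2πd). Distances are d₁ = 0.0864 m and d₂ = 0.2016 m.
B₁ = 3.22×10⁻⁶ T, B₂ = 1.14×10⁻⁵ T.
Between antiparallel currents both contributions point the same way, so they add. B = B₁ + B₂ = 3.22×10⁻⁶ + 1.14×10⁻⁵ = 1.46×10⁻⁵ T.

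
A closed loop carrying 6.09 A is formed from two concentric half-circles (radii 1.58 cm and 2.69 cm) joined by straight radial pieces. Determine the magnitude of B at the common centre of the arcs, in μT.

B ≈ 50.0 μT

The radial connectors point toward the centre, so dl × r̂ = 0 and they contribute nothing.
Each semicircle gives μ₀I/(4R): inner arc 1.21×10⁻⁴ T, outer arc 7.11×10⁻⁵ T.
The two arcs carry current in opposite angular senses, so their fields oppose: B = |1.21×10⁻⁴ − 7.11×10⁻⁵| = 5.00×10⁻⁵ T.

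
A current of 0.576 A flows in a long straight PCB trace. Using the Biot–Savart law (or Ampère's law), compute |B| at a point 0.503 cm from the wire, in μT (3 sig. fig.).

For an infinitely long straight wire, B = μ₀I/(2πd).
B = (4π×10⁻⁷ × 0.576) / (2π × 0.00503) = 2.29×10⁻⁵ T.

B ≈ 22.9 μT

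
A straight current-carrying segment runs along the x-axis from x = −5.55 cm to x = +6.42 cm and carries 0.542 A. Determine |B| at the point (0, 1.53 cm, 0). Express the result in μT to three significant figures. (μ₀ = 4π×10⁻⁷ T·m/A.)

B ≈ 6.86 μT

For a finite straight segment, B = (μ₀I/4πd)(sinθ₁ + sinθ₂), where θ₁, θ₂ are the angles from the perpendicular to each end.
The perpendicular distance is d = 0.0153 m; the end-offsets along the wire are a = 0.0555 m and b = 0.0642 m.
sinθ₁ = 0.0555/√(0.0555²+0.0153²) = 0.9640; sinθ₂ = 0.0642/√(0.0642²+0.0153²) = 0.9728.
B = (4π×10⁻⁷ × 0.542) / (4π × 0.0153) × (0.9640 + 0.9728) = 6.86×10⁻⁶ T.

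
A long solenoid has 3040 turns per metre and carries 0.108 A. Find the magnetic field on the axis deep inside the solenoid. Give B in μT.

B ≈ 413 μT

Inside a long solenoid, B = μ₀nI with n = 3040 turns/m.
B = 4π×10⁻⁷ × 3040 × 0.108 = 4.13×10⁻⁴ T.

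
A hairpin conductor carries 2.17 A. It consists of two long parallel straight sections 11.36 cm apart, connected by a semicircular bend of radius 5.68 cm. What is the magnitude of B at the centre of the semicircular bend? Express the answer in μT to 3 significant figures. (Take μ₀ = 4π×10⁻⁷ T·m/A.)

B ≈ 19.6 μT

The semicircular arc contributes B_arc = μ₀I·π/(4πR) = μ₀I/(4R) = 1.20×10⁻⁵ T.
Each semi-infinite lead is at perpendicular distance R = 0.0568 m from the centre, with the perpendicular foot at its near end, so it contributes μ₀I/(4πR); both point the same way, together 7.64×10⁻⁶ T.
Arc and leads all point the same direction: B = 1.20×10⁻⁵ + 7.64×10⁻⁶ = 1.96×10⁻⁵ T.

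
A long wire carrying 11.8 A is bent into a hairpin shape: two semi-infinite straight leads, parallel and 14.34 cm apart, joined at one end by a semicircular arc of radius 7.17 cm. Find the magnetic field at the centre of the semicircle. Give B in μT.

B ≈ 84.6 μT

The semicircular arc contributes B_arc = μ₀I·π/(4πR) = μ₀I/(4R) = 5.17×10⁻⁵ T.
Each semi-infinite lead is at perpendicular distance R = 0.0717 m from the centre, with the perpendicular foot at its near end, so it contributes μ₀I/(4πR); both point the same way, together 3.29×10⁻⁵ T.
Arc and leads all point the same direction: B = 5.17×10⁻⁵ + 3.29×10⁻⁵ = 8.46×10⁻⁵ T.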